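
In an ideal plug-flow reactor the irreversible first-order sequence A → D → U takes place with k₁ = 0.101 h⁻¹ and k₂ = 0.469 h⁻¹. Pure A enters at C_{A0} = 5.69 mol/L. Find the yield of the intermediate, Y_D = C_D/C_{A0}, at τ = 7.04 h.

0.125

Solving the coupled first-order balances gives C_D(τ) = [k₁/(k₂−k₁)]·C_{A0}·(e^(−k₁τ) − e^(−k₂τ)).
e^(−k₁τ) = e^(−0.101×7.04) = e^(−0.7110) = 0.4911; e^(−k₂τ) = e^(−3.302) = 0.03682.
C_D = 0.101×5.69/(0.469−0.101) × (0.4911−0.03682) = 1.562×0.4543 = 0.7095 mol/L.
Y_D = C_D/C_{A0} = 0.7095/5.69 = 0.125.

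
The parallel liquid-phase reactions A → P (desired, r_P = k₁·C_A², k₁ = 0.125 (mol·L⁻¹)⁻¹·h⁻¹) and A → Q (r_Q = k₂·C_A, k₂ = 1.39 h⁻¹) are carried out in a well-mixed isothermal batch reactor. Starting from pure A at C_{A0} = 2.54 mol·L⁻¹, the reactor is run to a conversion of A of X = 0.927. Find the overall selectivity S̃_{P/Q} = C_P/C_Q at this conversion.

0.119

C_A = C_{A0}(1−X) = 0.1854 mol·L⁻¹.
Along a PFR/batch, dC_Q/dC_A = −r_Q/(r_P+r_Q) = −k₂/(k₂+k₁·C_A).
Integrating from C_{A0} to C_A: C_Q = (1.39/0.125)·ln[(1.39+0.125·2.54)/(1.39+0.125·0.185)] = 11.12·ln(1.708/1.413) = 2.104 mol·L⁻¹.
Then C_P = (C_{A0}−C_A) − C_Q = 2.355 − 2.104 = 0.2508 mol·L⁻¹.
S̃_{P/Q} = C_P/C_Q = 0.2508/2.104 = 0.119.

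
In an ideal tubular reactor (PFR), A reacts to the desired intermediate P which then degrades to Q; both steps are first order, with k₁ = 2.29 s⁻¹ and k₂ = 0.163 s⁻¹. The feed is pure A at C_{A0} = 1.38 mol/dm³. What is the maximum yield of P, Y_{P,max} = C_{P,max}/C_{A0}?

At the optimum, C_{P,max}/C_{A0} = (k₁/k₂)^[k₂/(k₂−k₁)].
= (2.29/0.163)^(0.163/(0.163−2.29)) = (14.05)^(-0.07663) = 0.8167.

0.817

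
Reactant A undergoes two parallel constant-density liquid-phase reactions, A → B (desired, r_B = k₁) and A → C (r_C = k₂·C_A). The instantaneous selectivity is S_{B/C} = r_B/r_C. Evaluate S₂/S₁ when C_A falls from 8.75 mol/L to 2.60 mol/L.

3.37

S_{B/C} = (k₁/k₂)·C_A⁻¹, so S₂/S₁ = (C_{A,2}/C_{A,1})⁻¹.
= 8.75/2.60 = 3.37.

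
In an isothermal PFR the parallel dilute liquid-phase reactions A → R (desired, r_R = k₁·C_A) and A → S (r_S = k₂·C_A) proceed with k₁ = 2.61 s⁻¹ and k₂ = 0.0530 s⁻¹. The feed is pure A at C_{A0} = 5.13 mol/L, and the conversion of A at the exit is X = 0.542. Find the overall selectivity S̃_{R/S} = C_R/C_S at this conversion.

C_A = C_{A0}(1−X) = 2.350 mol/L.
Both paths are first order in A, so the instantaneous fraction to R is constant: dC_R/d(−C_A) = k₁/(k₁+k₂) = 0.9801.
C_R = 0.9801·(C_{A0}−C_A) = 0.9801×2.780 = 2.73 mol/L.
C_S = (C_{A0}−C_A)−C_R = 0.05534 mol/L; S̃_{R/S} = 2.725/0.05534 = 49.2.

49.2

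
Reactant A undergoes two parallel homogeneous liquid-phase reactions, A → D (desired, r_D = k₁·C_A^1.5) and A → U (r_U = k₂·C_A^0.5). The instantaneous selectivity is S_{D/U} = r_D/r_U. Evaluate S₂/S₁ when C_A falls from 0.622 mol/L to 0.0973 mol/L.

S_{D/U} = (k₁/k₂)·C_A, so S₂/S₁ = (C_{A,2}/C_{A,1}).
= 0.0973/0.622 = 0.156.
Selectivity toward D falls as C_A falls — high-concentration operation is favoured.

0.156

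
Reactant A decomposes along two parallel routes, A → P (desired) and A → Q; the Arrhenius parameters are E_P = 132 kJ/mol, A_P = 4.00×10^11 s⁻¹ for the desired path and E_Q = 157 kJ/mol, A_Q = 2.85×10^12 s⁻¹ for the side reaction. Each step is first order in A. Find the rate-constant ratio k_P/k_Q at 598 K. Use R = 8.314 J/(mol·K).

Since both paths have the same order in A, the concentration cancels and S_{P/Q} = k_P/k_Q = (A_P/A_Q)·exp[(E_Q−E_P)/(RT)].
(E_Q−E_P)/(RT) = (157−132)×10³/(8.314×598) = 25000/4972 = 5.028.
k_P/k_Q = (4.00×10^11/2.85×10^12)·exp(5.028) = 0.1404 × 152.7 = 21.4.
Since E_P < E_Q, lowering the temperature improves selectivity toward P.

21.4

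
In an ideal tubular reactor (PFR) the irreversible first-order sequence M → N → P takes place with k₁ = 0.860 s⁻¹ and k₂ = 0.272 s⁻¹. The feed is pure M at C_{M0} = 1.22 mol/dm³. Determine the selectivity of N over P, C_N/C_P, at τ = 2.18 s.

Solving the coupled first-order balances gives C_N(τ) = [k₁/(k₂−k₁)]·C_{M0}·(e^(−k₁τ) − e^(−k₂τ)).
e^(−k₁τ) = e^(−0.860×2.18) = e^(−1.875) = 0.1534; e^(−k₂τ) = e^(−0.5930) = 0.5527.
C_N = 0.860×1.22/(0.272−0.860) × (0.1534−0.5527) = (-1.784)×(-0.3993) = 0.7125 mol/dm³.
C_M = C_{M0}e^(−k₁τ) = 0.1871 mol/dm³, so C_P = C_{M0}−C_M−C_N = 0.3204 mol/dm³; C_N/C_P = 2.22.

2.22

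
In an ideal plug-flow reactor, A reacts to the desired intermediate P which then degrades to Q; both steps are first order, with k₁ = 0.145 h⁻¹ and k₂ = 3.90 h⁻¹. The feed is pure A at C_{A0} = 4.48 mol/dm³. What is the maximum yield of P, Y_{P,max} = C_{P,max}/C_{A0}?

0.0327

For a first-order series the maximum intermediate yield is C_{P,max}/C_{A0} = (k₁/k₂)^[k₂/(k₂−k₁)].
= (0.145/3.90)^(3.90/(3.90−0.145)) = (0.03718)^(1.039) = 0.03274.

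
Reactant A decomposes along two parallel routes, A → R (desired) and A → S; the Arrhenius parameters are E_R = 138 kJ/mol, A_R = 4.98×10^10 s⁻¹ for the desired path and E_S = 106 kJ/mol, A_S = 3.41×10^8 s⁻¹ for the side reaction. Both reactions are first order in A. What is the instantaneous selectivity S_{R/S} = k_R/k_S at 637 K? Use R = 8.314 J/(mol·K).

0.347

With equal orders, S_{R/S} = k_R/k_S = (A_R/A_S)·exp[(E_S−E_R)/(RT)].
(E_S−E_R)/(RT) = (106−138)×10³/(8.314×637) = -32000/5296 = -6.042.
k_R/k_S = (4.98×10^10/3.41×10^8)·exp(-6.042) = 146.0 × 0.002376 = 0.347.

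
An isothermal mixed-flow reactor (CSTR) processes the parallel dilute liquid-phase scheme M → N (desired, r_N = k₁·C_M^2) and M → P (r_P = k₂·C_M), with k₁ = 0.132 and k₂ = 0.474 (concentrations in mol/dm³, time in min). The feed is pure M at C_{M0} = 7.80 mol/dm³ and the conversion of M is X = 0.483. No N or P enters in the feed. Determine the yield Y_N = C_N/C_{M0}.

0.255

Exit C_M = C_{M0}(1−X) = 7.80×0.517 = 4.033 mol/dm³.
A CSTR operates uniformly at the exit composition, giving r_N = 2.147 and r_P = 1.911 (each k·C_M^n at C_M = 4.033).
Fraction of consumed M going to N: r_N/(r_N+r_P) = 0.5290.
C_N = 0.5290·C_{M0}·X = 0.5290×7.80×0.483 = 1.99 mol/dm³; Y_N = C_N/C_{M0} = 0.255.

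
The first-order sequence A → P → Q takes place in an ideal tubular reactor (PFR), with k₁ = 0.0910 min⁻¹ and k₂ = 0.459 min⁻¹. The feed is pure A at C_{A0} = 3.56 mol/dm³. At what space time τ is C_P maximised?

4.40 min

Setting dC_P/dτ = 0 gives τ_opt = ln(k₂/k₁)/(k₂−k₁).
= ln(0.459/0.0910)/(0.459−0.0910) = ln(5.044)/0.3680 = 1.618/0.3680 = 4.40 min.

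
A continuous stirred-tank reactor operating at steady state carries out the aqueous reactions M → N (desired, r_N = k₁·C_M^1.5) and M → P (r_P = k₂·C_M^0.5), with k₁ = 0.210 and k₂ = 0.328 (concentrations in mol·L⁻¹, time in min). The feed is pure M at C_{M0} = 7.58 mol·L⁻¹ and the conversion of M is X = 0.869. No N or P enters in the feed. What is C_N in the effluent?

2.56 mol·L⁻¹

Exit C_M = C_{M0}(1−X) = 7.58×0.131 = 0.9930 mol·L⁻¹.
In a CSTR the entire volume is at exit conditions, so r_N = 0.210×0.9930^1.5 = 0.2078 and r_P = 0.328×0.9930^0.5 = 0.3268.
Fraction of consumed M going to N: r_N/(r_N+r_P) = 0.3887.
C_N = 0.3887·C_{M0}·X = 0.3887×7.58×0.869 = 2.56 mol·L⁻¹.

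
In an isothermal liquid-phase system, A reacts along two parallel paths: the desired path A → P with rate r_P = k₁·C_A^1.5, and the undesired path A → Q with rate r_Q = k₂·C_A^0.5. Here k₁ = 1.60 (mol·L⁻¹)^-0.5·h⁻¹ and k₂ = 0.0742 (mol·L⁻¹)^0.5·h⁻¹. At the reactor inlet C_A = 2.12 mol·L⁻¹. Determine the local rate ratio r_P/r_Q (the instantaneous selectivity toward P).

45.7

S_{P/Q} = r_P/r_Q = (k₁·C_A^1.5)/(k₂·C_A^0.5) = (k₁/k₂)·C_A.
= (1.60×2.120^1.5) / (0.0742×2.120^0.5) = 4.939/0.1080 = 45.7.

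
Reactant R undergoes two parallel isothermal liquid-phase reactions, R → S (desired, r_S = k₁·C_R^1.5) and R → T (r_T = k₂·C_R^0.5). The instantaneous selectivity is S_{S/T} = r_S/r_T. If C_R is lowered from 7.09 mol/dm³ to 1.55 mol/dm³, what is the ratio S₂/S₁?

S_{S/T} = (k₁/k₂)·C_R, so S₂/S₁ = (C_{R,2}/C_{R,1}).
= 1.55/7.09 = 0.219.
Selectivity toward S falls as C_R falls — high-concentration operation is favoured.

0.219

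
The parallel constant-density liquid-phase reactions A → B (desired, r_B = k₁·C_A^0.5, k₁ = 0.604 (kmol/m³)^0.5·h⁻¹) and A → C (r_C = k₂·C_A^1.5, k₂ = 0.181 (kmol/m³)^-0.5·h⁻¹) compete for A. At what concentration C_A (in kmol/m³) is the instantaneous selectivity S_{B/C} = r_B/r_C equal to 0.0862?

S_{B/C} = (k₁/k₂)·C_A⁻¹ ⇒ C_A = (S·k₂/k₁)^(-1).
= (0.0862×0.181/0.604)^(-1) = (0.02583)^(-1) = 38.7 kmol/m³.

38.7 kmol/m³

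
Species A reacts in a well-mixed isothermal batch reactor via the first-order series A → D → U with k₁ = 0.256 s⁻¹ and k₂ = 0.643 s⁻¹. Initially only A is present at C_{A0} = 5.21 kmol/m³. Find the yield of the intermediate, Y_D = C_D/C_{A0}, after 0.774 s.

0.140

For first-order series with pure A initially, C_D(t) = k₁C_{A0}/(k₂−k₁)·(e^(−k₁t) − e^(−k₂t)).
e^(−k₁t) = e^(−0.256×0.774) = e^(−0.1981) = 0.8203; e^(−k₂t) = e^(−0.4977) = 0.6079.
C_D = 0.256×5.21/(0.643−0.256) × (0.8203−0.6079) = 3.446×0.2123 = 0.7317 kmol/m³.
Y_D = C_D/C_{A0} = 0.7317/5.21 = 0.140.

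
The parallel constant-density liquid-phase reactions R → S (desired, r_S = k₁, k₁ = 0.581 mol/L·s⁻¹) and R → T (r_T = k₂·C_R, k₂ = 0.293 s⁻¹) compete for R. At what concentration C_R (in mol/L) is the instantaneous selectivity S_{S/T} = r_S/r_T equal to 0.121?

16.4 mol/L

S_{S/T} = (k₁/k₂)·C_R⁻¹ ⇒ C_R = (S·k₂/k₁)^(-1).
= (0.121×0.293/0.581)^(-1) = (0.06102)^(-1) = 16.4 mol/L.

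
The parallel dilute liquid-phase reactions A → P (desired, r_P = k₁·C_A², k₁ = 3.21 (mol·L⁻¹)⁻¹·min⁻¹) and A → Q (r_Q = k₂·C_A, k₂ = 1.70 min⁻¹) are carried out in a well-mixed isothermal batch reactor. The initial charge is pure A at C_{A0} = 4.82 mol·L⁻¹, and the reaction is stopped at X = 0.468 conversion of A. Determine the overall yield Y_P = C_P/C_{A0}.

0.408

C_A = C_{A0}(1−X) = 2.564 mol·L⁻¹.
Along a PFR/batch, dC_Q/dC_A = −r_Q/(r_P+r_Q) = −k₂/(k₂+k₁·C_A).
Integrating from C_{A0} to C_A: C_Q = (1.70/3.21)·ln[(1.70+3.21·4.82)/(1.70+3.21·2.56)] = 0.5296·ln(17.17/9.931) = 0.2900 mol·L⁻¹.
Then C_P = (C_{A0}−C_A) − C_Q = 2.256 − 0.2900 = 1.966 mol·L⁻¹.
Y_P = C_P/C_{A0} = 1.966/4.82 = 0.408.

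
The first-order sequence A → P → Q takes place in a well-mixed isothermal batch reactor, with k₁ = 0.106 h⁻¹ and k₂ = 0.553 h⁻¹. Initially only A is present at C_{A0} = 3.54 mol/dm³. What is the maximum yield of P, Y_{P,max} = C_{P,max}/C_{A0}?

0.130

For a first-order series the maximum intermediate yield is C_{P,max}/C_{A0} = (k₁/k₂)^[k₂/(k₂−k₁)].
= (0.106/0.553)^(0.553/(0.553−0.106)) = (0.1917)^(1.237) = 0.1296.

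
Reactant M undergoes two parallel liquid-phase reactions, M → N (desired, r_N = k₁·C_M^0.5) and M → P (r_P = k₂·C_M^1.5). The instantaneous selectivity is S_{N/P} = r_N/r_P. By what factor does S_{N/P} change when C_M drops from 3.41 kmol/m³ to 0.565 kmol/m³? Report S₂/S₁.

6.04

S_{N/P} = (k₁/k₂)·C_M⁻¹, so S₂/S₁ = (C_{M,2}/C_{M,1})⁻¹.
= 3.41/0.565 = 6.04.
Selectivity toward N rises as C_M falls — low-concentration operation is favoured.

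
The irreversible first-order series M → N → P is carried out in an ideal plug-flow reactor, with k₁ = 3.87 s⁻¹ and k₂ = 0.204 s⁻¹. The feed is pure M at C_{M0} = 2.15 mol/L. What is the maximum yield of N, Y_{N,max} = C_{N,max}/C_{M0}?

Evaluating C_N at τ_opt = ln(k₂/k₁)/(k₂−k₁) gives C_{N,max}/C_{M0} = (k₁/k₂)^[k₂/(k₂−k₁)].
= (3.87/0.204)^(0.204/(0.204−3.87)) = (18.97)^(-0.05565) = 0.8489.

0.849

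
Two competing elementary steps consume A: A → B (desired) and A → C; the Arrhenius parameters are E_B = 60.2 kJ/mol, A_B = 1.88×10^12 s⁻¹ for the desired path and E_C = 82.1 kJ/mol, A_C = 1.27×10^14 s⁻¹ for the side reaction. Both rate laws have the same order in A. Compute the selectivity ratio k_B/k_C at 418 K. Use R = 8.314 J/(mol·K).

8.08

k_B/k_C = (A_B/A_C)·exp[−(E_B−E_C)/(RT)] = (A_B/A_C)·exp[(E_C−E_B)/(RT)].
(E_C−E_B)/(RT) = (82.1−60.2)×10³/(8.314×418) = 21900/3475 = 6.302.
k_B/k_C = (1.88×10^12/1.27×10^14)·exp(6.302) = 0.01480 × 545.5 = 8.08.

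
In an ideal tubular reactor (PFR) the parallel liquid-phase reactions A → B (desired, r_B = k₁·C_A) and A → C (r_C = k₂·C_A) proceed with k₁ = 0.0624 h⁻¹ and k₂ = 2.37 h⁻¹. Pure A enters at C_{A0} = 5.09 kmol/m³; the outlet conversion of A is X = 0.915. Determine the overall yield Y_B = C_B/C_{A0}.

C_A = C_{A0}(1−X) = 0.4326 kmol/m³.
Both paths are first order in A, so the instantaneous fraction to B is constant: dC_B/d(−C_A) = k₁/(k₁+k₂) = 0.02565.
C_B = 0.02565·(C_{A0}−C_A) = 0.02565×4.657 = 0.119 kmol/m³.
Y_B = C_B/C_{A0} = 0.1195/5.09 = 0.0235.

0.0235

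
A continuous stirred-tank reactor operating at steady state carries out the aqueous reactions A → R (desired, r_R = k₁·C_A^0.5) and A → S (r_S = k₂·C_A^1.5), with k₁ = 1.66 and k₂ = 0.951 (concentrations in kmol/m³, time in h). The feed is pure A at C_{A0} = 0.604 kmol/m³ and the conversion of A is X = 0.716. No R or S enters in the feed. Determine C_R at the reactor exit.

Exit C_A = C_{A0}(1−X) = 0.604×0.284 = 0.1715 kmol/m³.
In a CSTR the entire volume is at exit conditions, so r_R = 1.66×0.1715^0.5 = 0.6875 and r_S = 0.951×0.1715^1.5 = 0.06756.
Fraction of consumed A going to R: r_R/(r_R+r_S) = 0.9105.
C_R = 0.9105·C_{A0}·X = 0.9105×0.604×0.716 = 0.394 kmol/m³.

0.394 kmol/m³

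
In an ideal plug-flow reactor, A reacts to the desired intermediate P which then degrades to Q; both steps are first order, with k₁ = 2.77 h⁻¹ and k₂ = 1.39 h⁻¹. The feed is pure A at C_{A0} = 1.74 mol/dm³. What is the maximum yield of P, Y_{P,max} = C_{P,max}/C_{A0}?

For a first-order series the maximum intermediate yield is C_{P,max}/C_{A0} = (k₁/k₂)^[k₂/(k₂−k₁)].
= (2.77/1.39)^(1.39/(1.39−2.77)) = (1.993)^(-1.007) = 0.4993.

0.499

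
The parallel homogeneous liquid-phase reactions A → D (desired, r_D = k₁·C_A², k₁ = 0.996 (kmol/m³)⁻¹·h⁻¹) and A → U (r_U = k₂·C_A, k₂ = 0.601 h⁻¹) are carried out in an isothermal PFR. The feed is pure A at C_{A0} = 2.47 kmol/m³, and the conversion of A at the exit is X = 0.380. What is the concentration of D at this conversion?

C_A = C_{A0}(1−X) = 1.531 kmol/m³.
Along a PFR/batch, dC_U/dC_A = −r_U/(r_D+r_U) = −k₂/(k₂+k₁·C_A).
Integrating from C_{A0} to C_A: C_U = (0.601/0.996)·ln[(0.601+0.996·2.47)/(0.601+0.996·1.53)] = 0.6034·ln(3.061/2.126) = 0.2199 kmol/m³.
Then C_D = (C_{A0}−C_A) − C_U = 0.9386 − 0.2199 = 0.7187 kmol/m³.

0.719 kmol/m³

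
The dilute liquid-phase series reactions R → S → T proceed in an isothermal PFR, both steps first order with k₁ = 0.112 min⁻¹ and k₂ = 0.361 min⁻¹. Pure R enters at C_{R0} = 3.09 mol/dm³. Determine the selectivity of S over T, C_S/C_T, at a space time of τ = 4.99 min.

The intermediate concentration in a first-order A→B→C sequence is C_S = k₁C_{R0}(e^(−k₁τ) − e^(−k₂τ))/(k₂−k₁).
e^(−k₁τ) = e^(−0.112×4.99) = e^(−0.5589) = 0.5718; e^(−k₂τ) = e^(−1.801) = 0.1651.
C_S = 0.112×3.09/(0.361−0.112) × (0.5718−0.1651) = 1.390×0.4068 = 0.5654 mol/dm³.
C_R = C_{R0}e^(−k₁τ) = 1.767 mol/dm³, so C_T = C_{R0}−C_R−C_S = 0.7576 mol/dm³; C_S/C_T = 0.746.

0.746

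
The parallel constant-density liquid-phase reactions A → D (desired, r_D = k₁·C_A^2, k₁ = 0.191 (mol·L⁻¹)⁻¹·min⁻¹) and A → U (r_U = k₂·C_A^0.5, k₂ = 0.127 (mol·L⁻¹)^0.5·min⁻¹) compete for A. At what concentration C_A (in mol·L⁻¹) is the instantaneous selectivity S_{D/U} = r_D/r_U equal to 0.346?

0.375 mol·L⁻¹

S_{D/U} = (k₁/k₂)·C_A^1.5 ⇒ C_A = (S·k₂/k₁)^(1/1.5).
= (0.346×0.127/0.191)^(0.6667) = (0.2301)^(0.6667) = 0.375 mol·L⁻¹.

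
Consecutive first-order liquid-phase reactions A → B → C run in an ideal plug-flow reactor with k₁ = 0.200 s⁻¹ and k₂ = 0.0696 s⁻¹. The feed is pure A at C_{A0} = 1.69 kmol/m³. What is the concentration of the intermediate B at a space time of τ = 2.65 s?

0.630 kmol/m³

For first-order series with pure A initially, C_B(τ) = k₁C_{A0}/(k₂−k₁)·(e^(−k₁τ) − e^(−k₂τ)).
e^(−k₁τ) = e^(−0.200×2.65) = e^(−0.5300) = 0.5886; e^(−k₂τ) = e^(−0.1844) = 0.8316.
C_B = 0.200×1.69/(0.0696−0.200) × (0.5886−0.8316) = (-2.592)×(-0.2430) = 0.6298 kmol/m³.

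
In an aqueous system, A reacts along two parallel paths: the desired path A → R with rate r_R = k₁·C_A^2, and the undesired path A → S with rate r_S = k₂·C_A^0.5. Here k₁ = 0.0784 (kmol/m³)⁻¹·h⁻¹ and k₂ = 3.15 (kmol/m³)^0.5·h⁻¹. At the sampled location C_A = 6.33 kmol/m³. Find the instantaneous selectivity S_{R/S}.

S_{R/S} = r_R/r_S = (k₁·C_A^2)/(k₂·C_A^0.5) = (k₁/k₂)·C_A^1.5.
= (0.0784×6.330^2) / (3.15×6.330^0.5) = 3.141/7.925 = 0.396.

0.396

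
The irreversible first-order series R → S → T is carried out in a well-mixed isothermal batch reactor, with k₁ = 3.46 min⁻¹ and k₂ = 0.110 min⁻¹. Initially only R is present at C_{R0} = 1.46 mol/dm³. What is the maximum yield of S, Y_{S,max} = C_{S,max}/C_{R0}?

0.893

For a first-order series the maximum intermediate yield is C_{S,max}/C_{R0} = (k₁/k₂)^[k₂/(k₂−k₁)].
= (3.46/0.110)^(0.110/(0.110−3.46)) = (31.45)^(-0.03284) = 0.8929.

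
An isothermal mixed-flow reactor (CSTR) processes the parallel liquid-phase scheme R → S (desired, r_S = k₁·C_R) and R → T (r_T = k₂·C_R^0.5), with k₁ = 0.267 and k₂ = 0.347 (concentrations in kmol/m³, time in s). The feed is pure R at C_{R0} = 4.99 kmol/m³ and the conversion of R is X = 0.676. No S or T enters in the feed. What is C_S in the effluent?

Exit C_R = C_{R0}(1−X) = 4.99×0.324 = 1.617 kmol/m³.
Rates in a CSTR are evaluated at the outlet concentration: r_S = 0.267×1.617 = 0.4317, r_T = 0.347×1.617^0.5 = 0.4412.
Fraction of consumed R going to S: r_S/(r_S+r_T) = 0.4945.
C_S = 0.4945·C_{R0}·X = 0.4945×4.99×0.676 = 1.67 kmol/m³.

1.67 kmol/m³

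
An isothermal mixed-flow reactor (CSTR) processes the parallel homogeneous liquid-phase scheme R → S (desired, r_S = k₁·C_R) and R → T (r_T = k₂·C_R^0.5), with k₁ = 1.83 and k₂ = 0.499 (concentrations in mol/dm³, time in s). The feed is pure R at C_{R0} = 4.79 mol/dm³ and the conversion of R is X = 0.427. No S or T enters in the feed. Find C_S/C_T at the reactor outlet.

Exit C_R = C_{R0}(1−X) = 4.79×0.573 = 2.745 mol/dm³.
In a CSTR the entire volume is at exit conditions, so r_S = 1.83×2.745 = 5.023 and r_T = 0.499×2.745^0.5 = 0.8267.
Overall selectivity = C_S/C_T = r_Sτ/(r_Tτ) = r_S/r_T = 6.08.

6.08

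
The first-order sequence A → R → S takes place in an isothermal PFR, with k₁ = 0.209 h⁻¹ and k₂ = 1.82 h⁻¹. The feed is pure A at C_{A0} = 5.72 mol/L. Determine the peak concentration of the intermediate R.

Evaluating C_R at τ_opt = ln(k₂/k₁)/(k₂−k₁) gives C_{R,max}/C_{A0} = (k₁/k₂)^[k₂/(k₂−k₁)].
= (0.209/1.82)^(1.82/(1.82−0.209)) = (0.1148)^(1.130) = 0.08672.
C_{R,max} = 0.08672×5.72 = 0.496 mol/L.

0.496 mol/L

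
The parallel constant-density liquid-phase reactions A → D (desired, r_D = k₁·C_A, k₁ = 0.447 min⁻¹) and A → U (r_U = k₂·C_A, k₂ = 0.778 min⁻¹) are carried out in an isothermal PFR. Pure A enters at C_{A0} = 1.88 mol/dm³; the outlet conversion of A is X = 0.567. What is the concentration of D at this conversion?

0.389 mol/dm³

C_A = C_{A0}(1−X) = 0.8140 mol/dm³.
Both paths are first order in A, so the instantaneous fraction to D is constant: dC_D/d(−C_A) = k₁/(k₁+k₂) = 0.3649.
C_D = 0.3649·(C_{A0}−C_A) = 0.3649×1.066 = 0.389 mol/dm³.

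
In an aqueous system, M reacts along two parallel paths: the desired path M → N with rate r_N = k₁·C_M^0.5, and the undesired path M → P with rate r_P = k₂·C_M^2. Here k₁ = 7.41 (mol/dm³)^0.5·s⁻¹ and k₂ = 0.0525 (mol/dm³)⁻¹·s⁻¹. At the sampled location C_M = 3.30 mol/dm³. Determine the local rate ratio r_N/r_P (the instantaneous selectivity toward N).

23.5

S_{N/P} = r_N/r_P = (k₁·C_M^0.5)/(k₂·C_M^2) = (k₁/k₂)·C_M^-1.5.
= (7.41×3.300^0.5) / (0.0525×3.300^2) = 13.46/0.5717 = 23.5.
The undesired path is higher order in M, so low C_M (CSTR or dilute feed) favours N.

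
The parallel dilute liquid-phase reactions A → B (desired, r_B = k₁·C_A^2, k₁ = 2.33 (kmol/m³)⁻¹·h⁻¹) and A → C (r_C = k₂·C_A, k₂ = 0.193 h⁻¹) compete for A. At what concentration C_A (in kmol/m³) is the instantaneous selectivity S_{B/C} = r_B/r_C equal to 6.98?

S_{B/C} = (k₁/k₂)·C_A ⇒ C_A = S·k₂/k₁.
= 6.98×0.193/2.33 = 0.578 kmol/m³.

0.578 kmol/m³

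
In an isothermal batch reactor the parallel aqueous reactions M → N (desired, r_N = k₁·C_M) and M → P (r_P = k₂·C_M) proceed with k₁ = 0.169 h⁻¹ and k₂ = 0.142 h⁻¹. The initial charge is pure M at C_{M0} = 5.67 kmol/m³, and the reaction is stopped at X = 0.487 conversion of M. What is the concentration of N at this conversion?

C_M = C_{M0}(1−X) = 2.909 kmol/m³.
Both paths are first order in M, so the instantaneous fraction to N is constant: dC_N/d(−C_M) = k₁/(k₁+k₂) = 0.5434.
C_N = 0.5434·(C_{M0}−C_M) = 0.5434×2.761 = 1.50 kmol/m³.

1.50 kmol/m³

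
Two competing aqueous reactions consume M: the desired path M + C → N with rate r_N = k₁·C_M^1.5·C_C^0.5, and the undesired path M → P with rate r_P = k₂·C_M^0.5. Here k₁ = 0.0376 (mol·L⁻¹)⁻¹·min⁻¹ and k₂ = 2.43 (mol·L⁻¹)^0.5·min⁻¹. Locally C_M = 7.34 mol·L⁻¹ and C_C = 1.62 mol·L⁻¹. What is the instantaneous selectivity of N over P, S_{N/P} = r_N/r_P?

S_{N/P} = r_N/r_P = (k₁·C_M^1.5·C_C^0.5)/(k₂·C_M^0.5) = (k₁/k₂)·C_M·C_C^0.5.
= (0.0376×7.340^1.5×1.620^0.5) / (2.43×7.340^0.5) = 0.9517/6.583 = 0.145.
Since the desired path is higher order in M, keeping C_M high (PFR or concentrated feed) favours N.

0.145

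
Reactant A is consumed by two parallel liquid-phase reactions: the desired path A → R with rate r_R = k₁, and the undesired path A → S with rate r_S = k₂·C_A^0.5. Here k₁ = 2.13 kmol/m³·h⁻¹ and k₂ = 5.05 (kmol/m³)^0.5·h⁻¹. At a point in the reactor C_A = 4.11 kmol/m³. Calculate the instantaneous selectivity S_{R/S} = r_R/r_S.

S_{R/S} = r_R/r_S = (k₁)/(k₂·C_A^0.5) = (k₁/k₂)·C_A^-0.5.
= (2.13) / (5.05×4.110^0.5) = 2.130/10.24 = 0.208.
The undesired path is higher order in A, so low C_A (CSTR or dilute feed) favours R.

0.208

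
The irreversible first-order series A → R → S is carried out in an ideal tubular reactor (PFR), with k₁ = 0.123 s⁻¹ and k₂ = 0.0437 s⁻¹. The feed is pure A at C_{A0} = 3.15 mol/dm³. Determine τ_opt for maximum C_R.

13.0 s

The intermediate peaks when r₁ = r₂, i.e. k₁e^(−k₁τ) = k₂e^(−k₂τ), giving τ_opt = ln(k₂/k₁)/(k₂−k₁).
= ln(0.0437/0.123)/(0.0437−0.123) = ln(0.3553)/-0.07930 = -1.035/-0.07930 = 13.0 s.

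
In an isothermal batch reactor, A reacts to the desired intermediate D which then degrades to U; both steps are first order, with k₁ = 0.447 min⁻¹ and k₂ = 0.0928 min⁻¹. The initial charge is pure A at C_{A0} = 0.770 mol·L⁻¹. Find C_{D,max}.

0.510 mol·L⁻¹

For a first-order series the maximum intermediate yield is C_{D,max}/C_{A0} = (k₁/k₂)^[k₂/(k₂−k₁)].
= (0.447/0.0928)^(0.0928/(0.0928−0.447)) = (4.817)^(-0.2620) = 0.6624.
C_{D,max} = 0.6624×0.770 = 0.510 mol·L⁻¹.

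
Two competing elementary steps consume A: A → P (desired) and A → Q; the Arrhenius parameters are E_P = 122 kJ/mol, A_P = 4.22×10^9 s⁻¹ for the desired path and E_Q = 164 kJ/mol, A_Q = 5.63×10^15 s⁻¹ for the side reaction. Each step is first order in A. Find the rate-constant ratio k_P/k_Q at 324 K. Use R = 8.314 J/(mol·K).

k_P/k_Q = (A_P/A_Q)·exp[−(E_P−E_Q)/(RT)] = (A_P/A_Q)·exp[(E_Q−E_P)/(RT)].
(E_Q−E_P)/(RT) = (164−122)×10³/(8.314×324) = 42000/2694 = 15.59.
k_P/k_Q = (4.22×10^9/5.63×10^15)·exp(15.59) = 7.496×10^-7 × 5.907×10^6 = 4.43.

4.43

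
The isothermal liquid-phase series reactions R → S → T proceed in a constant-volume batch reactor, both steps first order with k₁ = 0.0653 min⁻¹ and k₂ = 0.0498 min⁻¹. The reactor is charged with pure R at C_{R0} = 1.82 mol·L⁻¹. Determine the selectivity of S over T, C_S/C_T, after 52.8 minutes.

For first-order series with pure R initially, C_S(t) = k₁C_{R0}/(k₂−k₁)·(e^(−k₁t) − e^(−k₂t)).
e^(−k₁t) = e^(−0.0653×52.8) = e^(−3.448) = 0.03181; e^(−k₂t) = e^(−2.629) = 0.07212.
C_S = 0.0653×1.82/(0.0498−0.0653) × (0.03181−0.07212) = (-7.667)×(-0.04030) = 0.3090 mol·L⁻¹.
C_R = C_{R0}e^(−k₁t) = 0.05790 mol·L⁻¹, so C_T = C_{R0}−C_R−C_S = 1.453 mol·L⁻¹; C_S/C_T = 0.213.

0.213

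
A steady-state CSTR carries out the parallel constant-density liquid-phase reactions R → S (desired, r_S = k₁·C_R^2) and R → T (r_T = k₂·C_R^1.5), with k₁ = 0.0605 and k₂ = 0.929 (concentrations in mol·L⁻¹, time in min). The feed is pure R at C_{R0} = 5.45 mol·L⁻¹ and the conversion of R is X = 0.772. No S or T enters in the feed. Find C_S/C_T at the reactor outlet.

Exit C_R = C_{R0}(1−X) = 5.45×0.228 = 1.243 mol·L⁻¹.
A CSTR operates uniformly at the exit composition, giving r_S = 0.09342 and r_T = 1.287 (each k·C_R^n at C_R = 1.243).
Overall selectivity = C_S/C_T = r_Sτ/(r_Tτ) = r_S/r_T = 0.0726.

0.0726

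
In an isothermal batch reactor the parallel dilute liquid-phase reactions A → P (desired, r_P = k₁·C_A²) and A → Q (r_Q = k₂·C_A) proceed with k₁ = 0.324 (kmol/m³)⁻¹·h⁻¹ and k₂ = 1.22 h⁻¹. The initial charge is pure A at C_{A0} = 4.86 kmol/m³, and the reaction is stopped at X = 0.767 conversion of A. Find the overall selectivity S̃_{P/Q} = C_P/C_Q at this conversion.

C_A = C_{A0}(1−X) = 1.132 kmol/m³.
Along a PFR/batch, dC_Q/dC_A = −r_Q/(r_P+r_Q) = −k₂/(k₂+k₁·C_A).
Integrating from C_{A0} to C_A: C_Q = (1.22/0.324)·ln[(1.22+0.324·4.86)/(1.22+0.324·1.13)] = 3.765·ln(2.795/1.587) = 2.131 kmol/m³.
Then C_P = (C_{A0}−C_A) − C_Q = 3.728 − 2.131 = 1.597 kmol/m³.
S̃_{P/Q} = C_P/C_Q = 1.597/2.131 = 0.749.

0.749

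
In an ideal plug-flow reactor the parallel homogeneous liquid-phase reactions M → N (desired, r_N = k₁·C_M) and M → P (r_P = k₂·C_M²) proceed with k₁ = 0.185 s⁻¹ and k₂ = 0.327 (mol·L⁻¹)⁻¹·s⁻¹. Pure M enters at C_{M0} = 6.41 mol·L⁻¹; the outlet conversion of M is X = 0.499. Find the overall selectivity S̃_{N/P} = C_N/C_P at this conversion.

C_M = C_{M0}(1−X) = 3.211 mol·L⁻¹.
Along a PFR/batch, dC_N/dC_M = −r_N/(r_N+r_P) = −k₁/(k₁+k₂·C_M).
Integrating from C_{M0} to C_M: C_N = (0.185/0.327)·ln[(0.185+0.327·6.41)/(0.185+0.327·3.21)] = 0.5657·ln(2.281/1.235) = 0.3471 mol·L⁻¹.
C_P = (C_{M0}−C_M)−C_N = 2.852 mol·L⁻¹; S̃_{N/P} = 0.3471/2.852 = 0.122.

0.122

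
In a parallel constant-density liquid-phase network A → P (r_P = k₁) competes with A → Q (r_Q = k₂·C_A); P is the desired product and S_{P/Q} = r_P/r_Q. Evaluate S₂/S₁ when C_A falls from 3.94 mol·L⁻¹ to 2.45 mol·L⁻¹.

S_{P/Q} = (k₁/k₂)·C_A⁻¹, so S₂/S₁ = (C_{A,2}/C_{A,1})⁻¹.
= 3.94/2.45 = 1.61.
Selectivity toward P rises as C_A falls — low-concentration operation is favoured.

1.61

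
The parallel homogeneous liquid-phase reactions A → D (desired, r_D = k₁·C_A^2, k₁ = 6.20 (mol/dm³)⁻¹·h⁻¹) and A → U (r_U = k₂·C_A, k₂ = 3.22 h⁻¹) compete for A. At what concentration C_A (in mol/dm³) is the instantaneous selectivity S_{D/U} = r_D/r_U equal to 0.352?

0.183 mol/dm³

S_{D/U} = (k₁/k₂)·C_A ⇒ C_A = S·k₂/k₁.
= 0.352×3.22/6.20 = 0.183 mol/dm³.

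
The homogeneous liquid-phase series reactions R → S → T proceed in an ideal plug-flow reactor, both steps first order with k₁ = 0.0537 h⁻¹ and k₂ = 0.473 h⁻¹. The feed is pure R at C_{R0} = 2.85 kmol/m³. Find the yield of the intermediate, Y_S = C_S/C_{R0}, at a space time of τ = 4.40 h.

For first-order series with pure R initially, C_S(τ) = k₁C_{R0}/(k₂−k₁)·(e^(−k₁τ) − e^(−k₂τ)).
e^(−k₁τ) = e^(−0.0537×4.40) = e^(−0.2363) = 0.7896; e^(−k₂τ) = e^(−2.081) = 0.1248.
C_S = 0.0537×2.85/(0.473−0.0537) × (0.7896−0.1248) = 0.3650×0.6648 = 0.2426 kmol/m³.
Y_S = C_S/C_{R0} = 0.2426/2.85 = 0.0851.

0.0851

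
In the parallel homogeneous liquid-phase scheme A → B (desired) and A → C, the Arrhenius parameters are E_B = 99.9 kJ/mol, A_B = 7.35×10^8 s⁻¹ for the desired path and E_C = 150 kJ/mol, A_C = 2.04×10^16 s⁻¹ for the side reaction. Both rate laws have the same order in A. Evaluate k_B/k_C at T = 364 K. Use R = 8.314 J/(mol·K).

Since both paths have the same order in A, the concentration cancels and S_{B/C} = k_B/k_C = (A_B/A_C)·exp[(E_C−E_B)/(RT)].
(E_C−E_B)/(RT) = (150−99.9)×10³/(8.314×364) = 50100/3026 = 16.55.
k_B/k_C = (7.35×10^8/2.04×10^16)·exp(16.55) = 3.603×10^-8 × 1.548×10^7 = 0.558.

0.558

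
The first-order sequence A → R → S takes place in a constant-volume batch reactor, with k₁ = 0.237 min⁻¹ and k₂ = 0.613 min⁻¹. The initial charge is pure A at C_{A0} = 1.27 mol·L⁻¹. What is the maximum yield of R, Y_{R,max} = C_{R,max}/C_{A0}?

Evaluating C_R at t_opt = ln(k₂/k₁)/(k₂−k₁) gives C_{R,max}/C_{A0} = (k₁/k₂)^[k₂/(k₂−k₁)].
= (0.237/0.613)^(0.613/(0.613−0.237)) = (0.3866)^(1.630) = 0.2124.

0.212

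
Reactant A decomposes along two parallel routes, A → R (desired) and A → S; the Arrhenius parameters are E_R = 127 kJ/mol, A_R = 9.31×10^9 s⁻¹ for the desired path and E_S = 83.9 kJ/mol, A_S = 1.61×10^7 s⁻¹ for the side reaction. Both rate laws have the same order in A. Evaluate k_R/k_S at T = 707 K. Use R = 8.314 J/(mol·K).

k_R/k_S = (A_R/A_S)·exp[−(E_R−E_S)/(RT)] = (A_R/A_S)·exp[(E_S−E_R)/(RT)].
(E_S−E_R)/(RT) = (83.9−127)×10³/(8.314×707) = -43100/5878 = -7.332.
k_R/k_S = (9.31×10^9/1.61×10^7)·exp(-7.332) = 578.3 × 6.540×10^-4 = 0.378.

0.378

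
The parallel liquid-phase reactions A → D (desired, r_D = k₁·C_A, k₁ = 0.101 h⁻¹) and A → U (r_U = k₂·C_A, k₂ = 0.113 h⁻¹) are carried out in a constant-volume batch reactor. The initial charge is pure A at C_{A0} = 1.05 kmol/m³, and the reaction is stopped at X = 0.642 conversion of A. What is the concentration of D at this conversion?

C_A = C_{A0}(1−X) = 0.3759 kmol/m³.
Both paths are first order in A, so the instantaneous fraction to D is constant: dC_D/d(−C_A) = k₁/(k₁+k₂) = 0.4720.
C_D = 0.4720·(C_{A0}−C_A) = 0.4720×0.6741 = 0.318 kmol/m³.

0.318 kmol/m³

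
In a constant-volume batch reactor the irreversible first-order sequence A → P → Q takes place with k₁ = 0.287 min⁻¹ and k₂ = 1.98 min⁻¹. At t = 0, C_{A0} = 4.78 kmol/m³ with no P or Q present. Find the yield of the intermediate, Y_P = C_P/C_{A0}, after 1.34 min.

0.103

Solving the coupled first-order balances gives C_P(t) = [k₁/(k₂−k₁)]·C_{A0}·(e^(−k₁t) − e^(−k₂t)).
e^(−k₁t) = e^(−0.287×1.34) = e^(−0.3846) = 0.6807; e^(−k₂t) = e^(−2.653) = 0.07043.
C_P = 0.287×4.78/(1.98−0.287) × (0.6807−0.07043) = 0.8103×0.6103 = 0.4945 kmol/m³.
Y_P = C_P/C_{A0} = 0.4945/4.78 = 0.103.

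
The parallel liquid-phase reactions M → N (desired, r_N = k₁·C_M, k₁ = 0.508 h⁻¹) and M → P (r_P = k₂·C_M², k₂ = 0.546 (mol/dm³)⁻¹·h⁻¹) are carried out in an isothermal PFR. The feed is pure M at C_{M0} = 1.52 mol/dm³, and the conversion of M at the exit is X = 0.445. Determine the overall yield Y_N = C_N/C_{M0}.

0.198

C_M = C_{M0}(1−X) = 0.8436 mol/dm³.
Along a PFR/batch, dC_N/dC_M = −r_N/(r_N+r_P) = −k₁/(k₁+k₂·C_M).
Integrating from C_{M0} to C_M: C_N = (0.508/0.546)·ln[(0.508+0.546·1.52)/(0.508+0.546·0.844)] = 0.9304·ln(1.338/0.9686) = 0.3005 mol/dm³.
Y_N = C_N/C_{M0} = 0.3005/1.52 = 0.198.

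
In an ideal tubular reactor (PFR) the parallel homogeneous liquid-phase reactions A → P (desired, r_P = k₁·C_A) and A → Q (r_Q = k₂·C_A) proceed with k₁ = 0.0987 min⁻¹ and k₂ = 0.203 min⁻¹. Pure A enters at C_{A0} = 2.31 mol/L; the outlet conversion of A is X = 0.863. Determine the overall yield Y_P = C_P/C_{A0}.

0.282

C_A = C_{A0}(1−X) = 0.3165 mol/L.
Both paths are first order in A, so the instantaneous fraction to P is constant: dC_P/d(−C_A) = k₁/(k₁+k₂) = 0.3271.
C_P = 0.3271·(C_{A0}−C_A) = 0.3271×1.994 = 0.652 mol/L.
Y_P = C_P/C_{A0} = 0.6522/2.31 = 0.282.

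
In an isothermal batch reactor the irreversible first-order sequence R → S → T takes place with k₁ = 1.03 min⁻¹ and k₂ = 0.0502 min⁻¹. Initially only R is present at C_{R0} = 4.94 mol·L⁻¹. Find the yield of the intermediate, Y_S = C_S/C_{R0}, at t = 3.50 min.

0.853

For first-order series with pure R initially, C_S(t) = k₁C_{R0}/(k₂−k₁)·(e^(−k₁t) − e^(−k₂t)).
e^(−k₁t) = e^(−1.03×3.50) = e^(−3.605) = 0.02719; e^(−k₂t) = e^(−0.1757) = 0.8389.
C_S = 1.03×4.94/(0.0502−1.03) × (0.02719−0.8389) = (-5.193)×(-0.8117) = 4.215 mol·L⁻¹.
Y_S = C_S/C_{R0} = 4.215/4.94 = 0.853.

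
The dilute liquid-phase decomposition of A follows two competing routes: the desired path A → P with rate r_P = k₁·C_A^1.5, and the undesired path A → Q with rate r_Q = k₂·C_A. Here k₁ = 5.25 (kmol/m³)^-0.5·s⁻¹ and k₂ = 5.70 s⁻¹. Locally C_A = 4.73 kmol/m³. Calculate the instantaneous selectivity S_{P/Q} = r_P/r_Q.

2.00

S_{P/Q} = r_P/r_Q = (k₁·C_A^1.5)/(k₂·C_A) = (k₁/k₂)·C_A^0.5.
= (5.25×4.730^1.5) / (5.70×4.730) = 54.01/26.96 = 2.00.
Since the desired path is higher order in A, keeping C_A high (PFR or concentrated feed) favours P.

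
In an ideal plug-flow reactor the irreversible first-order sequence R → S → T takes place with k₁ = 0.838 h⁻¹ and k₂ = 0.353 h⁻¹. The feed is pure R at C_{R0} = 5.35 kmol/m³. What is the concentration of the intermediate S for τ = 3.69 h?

The intermediate concentration in a first-order A→B→C sequence is C_S = k₁C_{R0}(e^(−k₁τ) − e^(−k₂τ))/(k₂−k₁).
e^(−k₁τ) = e^(−0.838×3.69) = e^(−3.092) = 0.04540; e^(−k₂τ) = e^(−1.303) = 0.2718.
C_S = 0.838×5.35/(0.353−0.838) × (0.04540−0.2718) = (-9.244)×(-0.2264) = 2.093 kmol/m³.

2.09 kmol/m³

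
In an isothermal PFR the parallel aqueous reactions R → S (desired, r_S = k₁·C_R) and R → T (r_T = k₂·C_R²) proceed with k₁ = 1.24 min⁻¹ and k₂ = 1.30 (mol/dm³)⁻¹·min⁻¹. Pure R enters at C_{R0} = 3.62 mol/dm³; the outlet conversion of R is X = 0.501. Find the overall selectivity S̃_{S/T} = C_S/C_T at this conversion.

0.362

C_R = C_{R0}(1−X) = 1.806 mol/dm³.
Along a PFR/batch, dC_S/dC_R = −r_S/(r_S+r_T) = −k₁/(k₁+k₂·C_R).
Integrating from C_{R0} to C_R: C_S = (1.24/1.30)·ln[(1.24+1.30·3.62)/(1.24+1.30·1.81)] = 0.9538·ln(5.946/3.588) = 0.4817 mol/dm³.
C_T = (C_{R0}−C_R)−C_S = 1.332 mol/dm³; S̃_{S/T} = 0.4817/1.332 = 0.362.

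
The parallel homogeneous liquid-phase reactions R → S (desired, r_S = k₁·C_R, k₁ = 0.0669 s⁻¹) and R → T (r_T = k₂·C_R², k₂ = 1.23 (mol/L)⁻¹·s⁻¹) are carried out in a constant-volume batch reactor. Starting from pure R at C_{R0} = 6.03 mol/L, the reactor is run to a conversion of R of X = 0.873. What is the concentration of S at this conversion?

C_R = C_{R0}(1−X) = 0.7658 mol/L.
Along a PFR/batch, dC_S/dC_R = −r_S/(r_S+r_T) = −k₁/(k₁+k₂·C_R).
Integrating from C_{R0} to C_R: C_S = (0.0669/1.23)·ln[(0.0669+1.23·6.03)/(0.0669+1.23·0.766)] = 0.05439·ln(7.484/1.009) = 0.1090 mol/L.

0.109 mol/L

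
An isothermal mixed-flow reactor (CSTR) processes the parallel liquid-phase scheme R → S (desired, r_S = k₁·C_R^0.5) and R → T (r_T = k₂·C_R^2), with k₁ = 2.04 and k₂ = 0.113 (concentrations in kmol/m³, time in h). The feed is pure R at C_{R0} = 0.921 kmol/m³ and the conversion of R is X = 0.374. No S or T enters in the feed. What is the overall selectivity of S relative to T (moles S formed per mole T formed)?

Exit C_R = C_{R0}(1−X) = 0.921×0.626 = 0.5765 kmol/m³.
Rates in a CSTR are evaluated at the outlet concentration: r_S = 2.04×0.5765^0.5 = 1.549, r_T = 0.113×0.5765^2 = 0.03756.
Overall selectivity = C_S/C_T = r_Sτ/(r_Tτ) = r_S/r_T = 41.2.

41.2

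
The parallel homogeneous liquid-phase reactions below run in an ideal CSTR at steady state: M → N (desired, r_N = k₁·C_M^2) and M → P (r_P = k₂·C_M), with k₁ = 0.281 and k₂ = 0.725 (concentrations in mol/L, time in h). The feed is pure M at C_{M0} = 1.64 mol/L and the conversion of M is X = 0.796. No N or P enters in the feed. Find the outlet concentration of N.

0.150 mol/L

Exit C_M = C_{M0}(1−X) = 1.64×0.204 = 0.3346 mol/L.
Rates in a CSTR are evaluated at the outlet concentration: r_N = 0.281×0.3346^2 = 0.03145, r_P = 0.725×0.3346 = 0.2426.
Fraction of consumed M going to N: r_N/(r_N+r_P) = 0.1148.
C_N = 0.1148·C_{M0}·X = 0.1148×1.64×0.796 = 0.150 mol/L.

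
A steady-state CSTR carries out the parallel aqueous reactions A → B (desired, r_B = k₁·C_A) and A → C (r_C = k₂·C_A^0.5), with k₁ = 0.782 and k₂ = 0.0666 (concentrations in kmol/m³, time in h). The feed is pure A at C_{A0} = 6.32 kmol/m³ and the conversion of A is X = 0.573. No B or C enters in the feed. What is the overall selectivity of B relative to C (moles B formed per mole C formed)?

Exit C_A = C_{A0}(1−X) = 6.32×0.427 = 2.699 kmol/m³.
In a CSTR the entire volume is at exit conditions, so r_B = 0.782×2.699 = 2.110 and r_C = 0.0666×2.699^0.5 = 0.1094.
Overall selectivity = C_B/C_C = r_Bτ/(r_Cτ) = r_B/r_C = 19.3.

19.3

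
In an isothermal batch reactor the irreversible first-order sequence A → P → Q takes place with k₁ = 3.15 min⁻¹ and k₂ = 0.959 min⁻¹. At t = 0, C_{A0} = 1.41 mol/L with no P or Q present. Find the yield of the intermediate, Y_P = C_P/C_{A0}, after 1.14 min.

0.442

The intermediate concentration in a first-order A→B→C sequence is C_P = k₁C_{A0}(e^(−k₁t) − e^(−k₂t))/(k₂−k₁).
e^(−k₁t) = e^(−3.15×1.14) = e^(−3.591) = 0.02757; e^(−k₂t) = e^(−1.093) = 0.3351.
C_P = 3.15×1.41/(0.959−3.15) × (0.02757−0.3351) = (-2.027)×(-0.3076) = 0.6235 mol/L.
Y_P = C_P/C_{A0} = 0.6235/1.41 = 0.442.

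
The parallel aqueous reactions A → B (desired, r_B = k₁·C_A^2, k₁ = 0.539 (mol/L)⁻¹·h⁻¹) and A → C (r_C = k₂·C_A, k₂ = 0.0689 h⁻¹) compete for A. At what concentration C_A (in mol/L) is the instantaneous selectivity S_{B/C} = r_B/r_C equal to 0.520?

S_{B/C} = (k₁/k₂)·C_A ⇒ C_A = S·k₂/k₁.
= 0.520×0.0689/0.539 = 0.0665 mol/L.

0.0665 mol/L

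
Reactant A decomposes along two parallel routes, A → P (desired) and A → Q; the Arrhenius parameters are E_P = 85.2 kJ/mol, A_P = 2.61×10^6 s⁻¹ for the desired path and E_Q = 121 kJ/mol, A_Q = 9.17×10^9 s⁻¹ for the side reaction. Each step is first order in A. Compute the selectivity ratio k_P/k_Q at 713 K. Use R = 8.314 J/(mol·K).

k_P/k_Q = (A_P/A_Q)·exp[−(E_P−E_Q)/(RT)] = (A_P/A_Q)·exp[(E_Q−E_P)/(RT)].
(E_Q−E_P)/(RT) = (121−85.2)×10³/(8.314×713) = 35800/5928 = 6.039.
k_P/k_Q = (2.61×10^6/9.17×10^9)·exp(6.039) = 2.846×10^-4 × 419.6 = 0.119.

0.119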